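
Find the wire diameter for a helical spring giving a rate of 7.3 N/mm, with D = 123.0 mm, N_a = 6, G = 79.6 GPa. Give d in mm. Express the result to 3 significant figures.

9.51 mm

d = (8D³N_a·k / G)^(1/4) = (8·123.0³·6·7.3 / (79.6×10³))^0.25
  = (8191.6)^0.25 = 9.5135 mm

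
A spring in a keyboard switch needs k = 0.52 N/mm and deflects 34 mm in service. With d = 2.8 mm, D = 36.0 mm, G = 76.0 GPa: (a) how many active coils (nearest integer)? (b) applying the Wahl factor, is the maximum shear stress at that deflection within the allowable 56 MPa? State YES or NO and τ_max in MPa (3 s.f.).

(a) 24 coils; (b) NO, τ_max = 82.3 MPa

N_a = Gd⁴/(8D³k) = (76.0×10³)(2.8⁴)/(8·36.0³·0.52) = 24.07 → N_a = 24
Actual rate k = Gd⁴/(8D³·24) = 0.52148 N/mm
Working load F = kδ = 0.52148·34 = 17.73 N
C = 36.0/2.8 = 12.8571; K_W = (4C−1)/(4C−4)+0.615/C = 1.1111
τ_max = K_W·8FD/(πd³) = 1.1111·74.043 = 82.268 MPa
τ_max > 56 MPa → exceeds allowable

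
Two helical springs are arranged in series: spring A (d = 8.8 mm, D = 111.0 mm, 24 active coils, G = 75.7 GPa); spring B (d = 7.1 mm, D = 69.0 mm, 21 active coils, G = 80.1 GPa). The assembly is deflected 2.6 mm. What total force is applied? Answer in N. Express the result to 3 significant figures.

3.06 N

k_A = Gd⁴/(8D³N_a) = (75.7×10³)(8.8⁴)/(8·111.0³·24) = 1.7288 N/mm
k_B = Gd⁴/(8D³N_a) = (80.1×10³)(7.1⁴)/(8·69.0³·21) = 3.6882 N/mm
Series: 1/k_eq = 1/1.7288 + 1/3.6882 = 0.84956; k_eq = 1.1771 N/mm
F = k_eq·δ = 1.1771·2.6 = 3.0604 N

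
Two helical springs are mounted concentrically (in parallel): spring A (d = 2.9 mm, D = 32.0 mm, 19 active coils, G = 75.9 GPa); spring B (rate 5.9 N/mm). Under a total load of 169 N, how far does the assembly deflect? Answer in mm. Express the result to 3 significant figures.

24.2 mm

k_A = Gd⁴/(8D³N_a) = (75.9×10³)(2.9⁴)/(8·32.0³·19) = 1.0778 N/mm
Parallel: k_eq = 1.0778 + 5.9 = 6.9778 N/mm
δ = F/k_eq = 169/6.9778 = 24.22 mm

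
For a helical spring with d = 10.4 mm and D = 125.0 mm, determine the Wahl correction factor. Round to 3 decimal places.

1.119

C = D/d = 125.0/10.4 = 12.0192
K_W = (4C−1)/(4C−4) + 0.615/C = 47.077/44.077 + 0.0512 = 1.1192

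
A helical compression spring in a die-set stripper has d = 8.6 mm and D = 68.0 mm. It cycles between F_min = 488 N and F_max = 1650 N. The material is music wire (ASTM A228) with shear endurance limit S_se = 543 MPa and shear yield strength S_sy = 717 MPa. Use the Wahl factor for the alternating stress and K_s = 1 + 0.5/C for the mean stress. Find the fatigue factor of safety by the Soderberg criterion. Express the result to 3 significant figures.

1.29

C = D/d = 68.0/8.6 = 7.9070; K_W = (4C−1)/(4C−4)+0.615/C = 1.1864; K_s = 1+0.5/C = 1.0632
F_a = (F_max−F_min)/2 = 581 N; F_m = (F_max+F_min)/2 = 1069 N
τ_a = K_W·8F_aD/(πd³) = 1.1864 × 158.17 = 187.65 MPa
τ_m = K_s·8F_mD/(πd³) = 1.0632 × 291.03 = 309.43 MPa
Soderberg: 1/n_f = τ_a/S_se + τ_m/S_sy = 187.65/543 + 309.43/717 = 0.34558 + 0.43156 = 0.77714
n_f = 1/0.77714 = 1.287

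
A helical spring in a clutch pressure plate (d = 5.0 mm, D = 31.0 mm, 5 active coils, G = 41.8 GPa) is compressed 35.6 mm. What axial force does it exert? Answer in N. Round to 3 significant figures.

k = Gd⁴/(8D³N_a) = (41.8×10³)(5.0⁴)/(8·31.0³·5) = 21.924 N/mm
F = k·δ = 21.924 × 35.6 = 780.48 N

780 N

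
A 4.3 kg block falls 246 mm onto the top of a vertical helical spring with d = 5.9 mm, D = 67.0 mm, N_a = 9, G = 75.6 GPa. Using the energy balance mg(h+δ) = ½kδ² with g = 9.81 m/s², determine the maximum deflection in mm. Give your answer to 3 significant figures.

k = Gd⁴/(8D³N_a) = (75.6×10³)(5.9⁴)/(8·67.0³·9) = 4.2303 N/mm
W = mg = 4.3 × 9.81 = 42.183 N
½kδ² − Wδ − Wh = 0 → δ = (W + √(W² + 2kWh))/k
δ = (42.183 + √(1779.4 + 87796.2))/4.2303 = (42.183 + 299.29)/4.2303 = 80.721 mm

80.7 mm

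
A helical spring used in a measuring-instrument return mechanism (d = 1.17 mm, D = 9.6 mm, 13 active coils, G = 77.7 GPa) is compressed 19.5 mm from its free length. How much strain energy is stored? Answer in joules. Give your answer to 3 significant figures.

0.301 J

k = Gd⁴/(8D³N_a) = (77.7×10³)(1.17⁴)/(8·9.6³·13) = 1.5824 N/mm
U = ½kδ² = 0.5 × 1.5824 × 19.5² = 300.85 N·mm = 0.30085 J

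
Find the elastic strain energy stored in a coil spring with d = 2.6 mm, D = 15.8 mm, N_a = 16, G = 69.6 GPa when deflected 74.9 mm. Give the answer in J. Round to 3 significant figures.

k = Gd⁴/(8D³N_a) = (69.6×10³)(2.6⁴)/(8·15.8³·16) = 6.2997 N/mm
U = ½kδ² = 0.5 × 6.2997 × 74.9² = 17671 N·mm = 17.671 J

17.7 J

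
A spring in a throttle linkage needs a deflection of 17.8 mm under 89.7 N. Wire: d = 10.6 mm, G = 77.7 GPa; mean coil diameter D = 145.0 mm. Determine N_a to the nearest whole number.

8

Required rate k = F/δ = 89.7/17.8 = 5.0393 N/mm
N_a = Gd⁴/(8D³k) = (77.7×10³ × 10.6⁴)/(8 × 145.0³ × 5.0393)
    = 9.80945e+08 / 1.22904e+08 = 7.981 → 8 coils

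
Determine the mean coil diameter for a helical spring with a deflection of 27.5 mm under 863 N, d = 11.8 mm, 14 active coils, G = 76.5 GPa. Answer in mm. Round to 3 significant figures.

Required rate k = F/δ = 863/27.5 = 31.382 N/mm
D = (Gd⁴/(8N_a·k))^(1/3) = (76.5×10³·11.8⁴/(8·14·31.382))^(1/3)
  = (421981)^(1/3) = 75.0063 mm

75.0 mm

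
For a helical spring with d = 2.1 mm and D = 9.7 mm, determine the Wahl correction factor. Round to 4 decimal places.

C = D/d = 9.7/2.1 = 4.6190
K_W = (4C−1)/(4C−4) + 0.615/C = 17.476/14.476 + 0.1331 = 1.3404

1.3404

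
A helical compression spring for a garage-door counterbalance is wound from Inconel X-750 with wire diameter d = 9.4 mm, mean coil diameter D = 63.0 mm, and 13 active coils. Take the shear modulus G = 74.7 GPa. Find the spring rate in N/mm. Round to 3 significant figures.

k = Gd⁴/(8D³N_a) = (74.7×10³ × 9.4⁴) / (8 × 63.0³ × 13)
  = 5.83219e+08 / 2.60049e+07 = 22.427 N/mm

22.4 N/mm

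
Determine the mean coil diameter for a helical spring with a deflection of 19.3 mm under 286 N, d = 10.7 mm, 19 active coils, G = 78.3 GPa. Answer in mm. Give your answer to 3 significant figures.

77.0 mm

Required rate k = F/δ = 286/19.3 = 14.819 N/mm
D = (Gd⁴/(8N_a·k))^(1/3) = (78.3×10³·10.7⁴/(8·19·14.819))^(1/3)
  = (455664)^(1/3) = 76.9511 mm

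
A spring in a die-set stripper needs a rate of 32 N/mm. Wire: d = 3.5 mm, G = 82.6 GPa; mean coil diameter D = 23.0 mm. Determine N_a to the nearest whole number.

N_a = Gd⁴/(8D³k) = (82.6×10³ × 3.5⁴)/(8 × 23.0³ × 32)
    = 1.23952e+07 / 3.11475e+06 = 3.98 → 4 coils

4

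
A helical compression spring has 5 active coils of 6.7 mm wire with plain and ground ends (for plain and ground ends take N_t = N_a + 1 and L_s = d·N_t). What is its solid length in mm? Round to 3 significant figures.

40.2 mm

plain and ground ends: N_t = N_a + 1 = 5 + 1 = 6
L_s = d·N_t = 6.7 × 6 = 40.2 mm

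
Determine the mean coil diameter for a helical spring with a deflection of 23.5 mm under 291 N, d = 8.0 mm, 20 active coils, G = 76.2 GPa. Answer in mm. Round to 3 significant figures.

Required rate k = F/δ = 291/23.5 = 12.383 N/mm
D = (Gd⁴/(8N_a·k))^(1/3) = (76.2×10³·8.0⁴/(8·20·12.383))^(1/3)
  = (157532)^(1/3) = 54.0078 mm

54.0 mm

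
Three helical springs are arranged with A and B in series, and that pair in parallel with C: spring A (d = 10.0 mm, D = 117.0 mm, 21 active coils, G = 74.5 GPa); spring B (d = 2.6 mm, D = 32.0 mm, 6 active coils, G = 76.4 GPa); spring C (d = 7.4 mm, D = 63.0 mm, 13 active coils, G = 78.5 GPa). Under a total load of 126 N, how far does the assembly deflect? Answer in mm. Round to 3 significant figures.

12.3 mm

k_A = Gd⁴/(8D³N_a) = (74.5×10³)(10.0⁴)/(8·117.0³·21) = 2.7688 N/mm
k_B = Gd⁴/(8D³N_a) = (76.4×10³)(2.6⁴)/(8·32.0³·6) = 2.2197 N/mm
k_C = Gd⁴/(8D³N_a) = (78.5×10³)(7.4⁴)/(8·63.0³·13) = 9.0519 N/mm
Springs A,B series: k_AB = 1/(1/2.7688+1/2.2197) = 1.232 N/mm; parallel with C: k_eq = 1.232+9.0519 = 10.284 N/mm
δ = F/k_eq = 126/10.284 = 12.252 mm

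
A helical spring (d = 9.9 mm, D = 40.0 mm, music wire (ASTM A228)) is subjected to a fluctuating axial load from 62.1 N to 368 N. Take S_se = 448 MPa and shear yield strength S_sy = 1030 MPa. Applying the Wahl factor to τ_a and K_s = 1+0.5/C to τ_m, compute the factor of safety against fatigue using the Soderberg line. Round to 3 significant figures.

13.4

C = D/d = 40.0/9.9 = 4.0404; K_W = (4C−1)/(4C−4)+0.615/C = 1.3989; K_s = 1+0.5/C = 1.1238
F_a = (F_max−F_min)/2 = 152.95 N; F_m = (F_max+F_min)/2 = 215.05 N
τ_a = K_W·8F_aD/(πd³) = 1.3989 × 16.056 = 22.461 MPa
τ_m = K_s·8F_mD/(πd³) = 1.1238 × 22.575 = 25.369 MPa
Soderberg: 1/n_f = τ_a/S_se + τ_m/S_sy = 22.461/448 + 25.369/1030 = 0.05014 + 0.02463 = 0.074766
n_f = 1/0.074766 = 13.38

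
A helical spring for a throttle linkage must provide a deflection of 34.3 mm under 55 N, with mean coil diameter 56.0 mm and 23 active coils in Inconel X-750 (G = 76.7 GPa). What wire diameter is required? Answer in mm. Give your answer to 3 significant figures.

Required rate k = F/δ = 55/34.3 = 1.6035 N/mm
d = (8D³N_a·k / G)^(1/4) = (8·56.0³·23·1.6035 / (76.7×10³))^0.25
  = (675.55)^0.25 = 5.0982 mm

5.10 mm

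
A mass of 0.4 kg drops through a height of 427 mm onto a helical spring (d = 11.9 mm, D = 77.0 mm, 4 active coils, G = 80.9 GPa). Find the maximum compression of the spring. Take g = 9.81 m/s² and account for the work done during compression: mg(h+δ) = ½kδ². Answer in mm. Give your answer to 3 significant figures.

5.53 mm

k = Gd⁴/(8D³N_a) = (80.9×10³)(11.9⁴)/(8·77.0³·4) = 111.05 N/mm
W = mg = 0.4 × 9.81 = 3.924 N
½kδ² − Wδ − Wh = 0 → δ = (W + √(W² + 2kWh))/k
δ = (3.924 + √(15.398 + 372135))/111.05 = (3.924 + 610.04)/111.05 = 5.5288 mm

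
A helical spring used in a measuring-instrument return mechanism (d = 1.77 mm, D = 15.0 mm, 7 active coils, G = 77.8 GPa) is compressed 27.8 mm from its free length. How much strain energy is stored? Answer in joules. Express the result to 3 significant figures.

1.56 J

k = Gd⁴/(8D³N_a) = (77.8×10³)(1.77⁴)/(8·15.0³·7) = 4.0403 N/mm
U = ½kδ² = 0.5 × 4.0403 × 27.8² = 1561.2 N·mm = 1.5612 J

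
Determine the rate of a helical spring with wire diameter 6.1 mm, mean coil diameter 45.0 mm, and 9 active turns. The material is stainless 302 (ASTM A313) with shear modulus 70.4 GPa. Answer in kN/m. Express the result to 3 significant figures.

k = Gd⁴/(8D³N_a) = (70.4×10³ × 6.1⁴) / (8 × 45.0³ × 9)
  = 9.74747e+07 / 6.561e+06 = 14.857 N/mm

14.9 kN/m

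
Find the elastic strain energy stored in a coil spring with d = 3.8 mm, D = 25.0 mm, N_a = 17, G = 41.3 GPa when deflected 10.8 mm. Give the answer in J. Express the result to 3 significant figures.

k = Gd⁴/(8D³N_a) = (41.3×10³)(3.8⁴)/(8·25.0³·17) = 4.0525 N/mm
U = ½kδ² = 0.5 × 4.0525 × 10.8² = 236.34 N·mm = 0.23634 J

0.236 J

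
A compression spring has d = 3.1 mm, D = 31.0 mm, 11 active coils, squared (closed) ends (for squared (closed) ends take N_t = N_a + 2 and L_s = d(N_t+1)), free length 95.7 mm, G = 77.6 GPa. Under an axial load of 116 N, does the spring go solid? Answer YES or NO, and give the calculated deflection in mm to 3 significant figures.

k = Gd⁴/(8D³N_a) = (77.6×10³)(3.1⁴)/(8·31.0³·11) = 2.7336 N/mm
N_t = 13; L_s = 3.1·14 = 43.4 mm; δ_solid = L₀ − L_s = 95.7 − 43.4 = 52.3 mm
δ = F/k = 116/2.7336 = 42.434 mm
δ < δ_solid → spring does not go solid

NO, δ = 42.4 mm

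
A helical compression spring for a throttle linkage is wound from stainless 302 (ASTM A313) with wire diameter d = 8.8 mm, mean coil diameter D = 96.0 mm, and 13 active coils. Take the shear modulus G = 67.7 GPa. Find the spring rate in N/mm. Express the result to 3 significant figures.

k = Gd⁴/(8D³N_a) = (67.7×10³ × 8.8⁴) / (8 × 96.0³ × 13)
  = 4.05994e+08 / 9.20125e+07 = 4.4124 N/mm

4.41 N/mm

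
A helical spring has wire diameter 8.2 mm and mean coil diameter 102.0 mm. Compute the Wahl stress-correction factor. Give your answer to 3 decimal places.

1.115

C = D/d = 102.0/8.2 = 12.4390
K_W = (4C−1)/(4C−4) + 0.615/C = 48.756/45.756 + 0.0494 = 1.1150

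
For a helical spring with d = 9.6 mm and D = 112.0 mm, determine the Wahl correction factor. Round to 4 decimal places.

1.1230

C = D/d = 112.0/9.6 = 11.6667
K_W = (4C−1)/(4C−4) + 0.615/C = 45.667/42.667 + 0.0527 = 1.1230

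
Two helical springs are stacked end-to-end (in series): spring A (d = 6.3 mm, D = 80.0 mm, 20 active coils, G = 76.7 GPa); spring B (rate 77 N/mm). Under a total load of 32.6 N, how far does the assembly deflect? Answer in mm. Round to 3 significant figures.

22.5 mm

k_A = Gd⁴/(8D³N_a) = (76.7×10³)(6.3⁴)/(8·80.0³·20) = 1.4749 N/mm
Series: 1/k_eq = 1/1.4749 + 1/77 = 0.69099; k_eq = 1.4472 N/mm
δ = F/k_eq = 32.6/1.4472 = 22.526 mm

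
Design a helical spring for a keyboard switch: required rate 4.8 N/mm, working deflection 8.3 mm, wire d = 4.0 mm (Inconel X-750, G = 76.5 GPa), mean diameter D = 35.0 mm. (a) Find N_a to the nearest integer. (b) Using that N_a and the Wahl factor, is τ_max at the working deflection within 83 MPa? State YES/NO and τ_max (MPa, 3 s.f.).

N_a = Gd⁴/(8D³k) = (76.5×10³)(4.0⁴)/(8·35.0³·4.8) = 11.9 → N_a = 12
Actual rate k = Gd⁴/(8D³·12) = 4.758 N/mm
Working load F = kδ = 4.758·8.3 = 39.492 N
C = 35.0/4.0 = 8.7500; K_W = (4C−1)/(4C−4)+0.615/C = 1.1671
τ_max = K_W·8FD/(πd³) = 1.1671·54.996 = 64.184 MPa
τ_max ≤ 83 MPa → acceptable

(a) 12 coils; (b) YES, τ_max = 64.2 MPa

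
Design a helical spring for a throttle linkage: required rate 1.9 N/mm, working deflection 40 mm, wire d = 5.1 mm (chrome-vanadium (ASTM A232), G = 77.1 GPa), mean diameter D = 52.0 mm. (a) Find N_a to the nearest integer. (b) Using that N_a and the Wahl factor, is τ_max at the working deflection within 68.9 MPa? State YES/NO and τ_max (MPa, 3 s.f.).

N_a = Gd⁴/(8D³k) = (77.1×10³)(5.1⁴)/(8·52.0³·1.9) = 24.41 → N_a = 24
Actual rate k = Gd⁴/(8D³·24) = 1.9321 N/mm
Working load F = kδ = 1.9321·40 = 77.283 N
C = 52.0/5.1 = 10.1961; K_W = (4C−1)/(4C−4)+0.615/C = 1.1419
τ_max = K_W·8FD/(πd³) = 1.1419·77.147 = 88.092 MPa
τ_max > 68.9 MPa → exceeds allowable

(a) 24 coils; (b) NO, τ_max = 88.1 MPa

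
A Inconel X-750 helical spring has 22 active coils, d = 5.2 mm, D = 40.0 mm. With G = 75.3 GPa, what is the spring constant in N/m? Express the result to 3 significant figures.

k = Gd⁴/(8D³N_a) = (75.3×10³ × 5.2⁴) / (8 × 40.0³ × 22)
  = 5.50565e+07 / 1.1264e+07 = 4.8878 N/mm = 4887.8 N/m

4890 N/m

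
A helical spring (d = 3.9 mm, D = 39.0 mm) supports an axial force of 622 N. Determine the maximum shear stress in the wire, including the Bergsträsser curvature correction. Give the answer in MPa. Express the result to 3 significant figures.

Spring index C = D/d = 39.0/3.9 = 10.0000
K_B = (4C+2)/(4C−3) = 42.000/37.000 = 1.1351
τ₀ = 8FD/(πd³) = 8·622·39.0/(π·3.9³) = 194064/186.36 = 1041.4 MPa
τ_max = K·τ₀ = 1.1351 × 1041.4 = 1182.1 MPa

1180 MPa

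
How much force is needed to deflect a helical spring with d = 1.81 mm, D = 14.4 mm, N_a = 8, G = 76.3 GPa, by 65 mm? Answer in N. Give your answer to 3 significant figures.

k = Gd⁴/(8D³N_a) = (76.3×10³)(1.81⁴)/(8·14.4³·8) = 4.2852 N/mm
F = k·δ = 4.2852 × 65 = 278.54 N

279 N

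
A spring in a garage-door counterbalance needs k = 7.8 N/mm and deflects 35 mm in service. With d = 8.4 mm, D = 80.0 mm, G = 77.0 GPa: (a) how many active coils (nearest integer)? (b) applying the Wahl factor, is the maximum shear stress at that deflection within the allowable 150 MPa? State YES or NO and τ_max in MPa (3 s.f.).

N_a = Gd⁴/(8D³k) = (77.0×10³)(8.4⁴)/(8·80.0³·7.8) = 12 → N_a = 12
Actual rate k = Gd⁴/(8D³·12) = 7.7995 N/mm
Working load F = kδ = 7.7995·35 = 272.98 N
C = 80.0/8.4 = 9.5238; K_W = (4C−1)/(4C−4)+0.615/C = 1.1526
τ_max = K_W·8FD/(πd³) = 1.1526·93.827 = 108.14 MPa
τ_max ≤ 150 MPa → acceptable

(a) 12 coils; (b) YES, τ_max = 108 MPa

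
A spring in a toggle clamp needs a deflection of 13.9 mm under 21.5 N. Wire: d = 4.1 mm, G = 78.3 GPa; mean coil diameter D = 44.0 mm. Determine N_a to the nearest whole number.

Required rate k = F/δ = 21.5/13.9 = 1.5468 N/mm
N_a = Gd⁴/(8D³k) = (78.3×10³ × 4.1⁴)/(8 × 44.0³ × 1.5468)
    = 2.21257e+07 / 1.05408e+06 = 20.99 → 21 coils

21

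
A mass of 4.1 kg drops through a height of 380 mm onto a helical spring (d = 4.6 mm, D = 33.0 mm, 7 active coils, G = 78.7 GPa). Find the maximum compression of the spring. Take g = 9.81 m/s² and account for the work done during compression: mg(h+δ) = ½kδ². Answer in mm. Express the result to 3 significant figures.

k = Gd⁴/(8D³N_a) = (78.7×10³)(4.6⁴)/(8·33.0³·7) = 17.51 N/mm
W = mg = 4.1 × 9.81 = 40.221 N
½kδ² − Wδ − Wh = 0 → δ = (W + √(W² + 2kWh))/k
δ = (40.221 + √(1617.7 + 535233))/17.51 = (40.221 + 732.7)/17.51 = 44.143 mm

44.1 mm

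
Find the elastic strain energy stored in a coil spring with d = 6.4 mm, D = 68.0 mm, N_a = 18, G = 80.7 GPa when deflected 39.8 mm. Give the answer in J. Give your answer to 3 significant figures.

2.37 J

k = Gd⁴/(8D³N_a) = (80.7×10³)(6.4⁴)/(8·68.0³·18) = 2.9902 N/mm
U = ½kδ² = 0.5 × 2.9902 × 39.8² = 2368.3 N·mm = 2.3683 J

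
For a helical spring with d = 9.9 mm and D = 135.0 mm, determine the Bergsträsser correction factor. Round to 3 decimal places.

1.097

C = D/d = 135.0/9.9 = 13.6364
K_B = (4C+2)/(4C−3) = 56.545/51.545 = 1.0970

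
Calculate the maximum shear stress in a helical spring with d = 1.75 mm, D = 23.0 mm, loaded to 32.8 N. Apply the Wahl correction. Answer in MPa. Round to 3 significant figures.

397 MPa

Spring index C = D/d = 23.0/1.75 = 13.1429
K_W = (4C−1)/(4C−4) + 0.615/C = 51.571/48.571 + 0.0468 = 1.1086
τ₀ = 8FD/(πd³) = 8·32.8·23.0/(π·1.75³) = 6035.2/16.837 = 358.45 MPa
τ_max = K·τ₀ = 1.1086 × 358.45 = 397.36 MPa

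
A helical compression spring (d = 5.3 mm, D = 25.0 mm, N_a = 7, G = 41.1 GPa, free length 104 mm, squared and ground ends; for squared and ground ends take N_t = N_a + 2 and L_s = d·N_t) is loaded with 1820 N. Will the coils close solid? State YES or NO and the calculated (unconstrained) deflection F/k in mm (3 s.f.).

NO, δ = 49.1 mm

k = Gd⁴/(8D³N_a) = (41.1×10³)(5.3⁴)/(8·25.0³·7) = 37.063 N/mm
N_t = 9; L_s = 5.3·9 = 47.7 mm; δ_solid = L₀ − L_s = 104 − 47.7 = 56.3 mm
δ = F/k = 1820/37.063 = 49.106 mm
δ < δ_solid → spring does not go solid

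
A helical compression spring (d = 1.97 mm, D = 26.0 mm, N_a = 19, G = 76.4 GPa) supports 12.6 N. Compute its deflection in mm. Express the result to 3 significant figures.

29.3 mm

k = Gd⁴/(8D³N_a) = (76.4×10³)(1.97⁴)/(8·26.0³·19) = 0.43072 N/mm
δ = F/k = 12.6 / 0.43072 = 29.253 mm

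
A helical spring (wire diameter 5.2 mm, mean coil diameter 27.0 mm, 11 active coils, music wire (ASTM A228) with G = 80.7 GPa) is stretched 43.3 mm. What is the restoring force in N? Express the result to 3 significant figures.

1480 N

k = Gd⁴/(8D³N_a) = (80.7×10³)(5.2⁴)/(8·27.0³·11) = 34.065 N/mm
F = k·δ = 34.065 × 43.3 = 1475 N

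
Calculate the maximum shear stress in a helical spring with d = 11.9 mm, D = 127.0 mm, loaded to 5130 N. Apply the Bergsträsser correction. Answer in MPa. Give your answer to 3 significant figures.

Spring index C = D/d = 127.0/11.9 = 10.6723
K_B = (4C+2)/(4C−3) = 44.689/39.689 = 1.1260
τ₀ = 8FD/(πd³) = 8·5130·127.0/(π·11.9³) = 5.21208e+06/5294.1 = 984.51 MPa
τ_max = K·τ₀ = 1.1260 × 984.51 = 1108.5 MPa

1110 MPa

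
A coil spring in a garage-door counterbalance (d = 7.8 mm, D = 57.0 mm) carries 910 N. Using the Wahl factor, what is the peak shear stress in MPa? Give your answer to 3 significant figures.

Spring index C = D/d = 57.0/7.8 = 7.3077
K_W = (4C−1)/(4C−4) + 0.615/C = 28.231/25.231 + 0.0842 = 1.2031
τ₀ = 8FD/(πd³) = 8·910·57.0/(π·7.8³) = 414960/1490.8 = 278.34 MPa
τ_max = K·τ₀ = 1.2031 × 278.34 = 334.86 MPa

335 MPa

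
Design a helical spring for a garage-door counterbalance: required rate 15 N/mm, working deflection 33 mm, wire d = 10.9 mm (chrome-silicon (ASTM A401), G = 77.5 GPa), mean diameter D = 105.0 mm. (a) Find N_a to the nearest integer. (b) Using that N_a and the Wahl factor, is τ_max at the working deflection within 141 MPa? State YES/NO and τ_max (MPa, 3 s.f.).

(a) 8 coils; (b) YES, τ_max = 116 MPa

N_a = Gd⁴/(8D³k) = (77.5×10³)(10.9⁴)/(8·105.0³·15) = 7.875 → N_a = 8
Actual rate k = Gd⁴/(8D³·8) = 14.766 N/mm
Working load F = kδ = 14.766·33 = 487.27 N
C = 105.0/10.9 = 9.6330; K_W = (4C−1)/(4C−4)+0.615/C = 1.1507
τ_max = K_W·8FD/(πd³) = 1.1507·100.61 = 115.77 MPa
τ_max ≤ 141 MPa → acceptable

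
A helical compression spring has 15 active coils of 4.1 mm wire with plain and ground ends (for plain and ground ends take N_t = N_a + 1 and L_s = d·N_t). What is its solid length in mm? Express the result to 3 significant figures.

65.6 mm

plain and ground ends: N_t = N_a + 1 = 15 + 1 = 16
L_s = d·N_t = 4.1 × 16 = 65.6 mm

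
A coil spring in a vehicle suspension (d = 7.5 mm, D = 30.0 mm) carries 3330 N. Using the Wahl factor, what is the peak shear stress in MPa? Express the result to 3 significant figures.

Spring index C = D/d = 30.0/7.5 = 4.0000
K_W = (4C−1)/(4C−4) + 0.615/C = 15.000/12.000 + 0.1537 = 1.4038
τ₀ = 8FD/(πd³) = 8·3330·30.0/(π·7.5³) = 799200/1325.4 = 603.01 MPa
τ_max = K·τ₀ = 1.4038 × 603.01 = 846.47 MPa

846 MPa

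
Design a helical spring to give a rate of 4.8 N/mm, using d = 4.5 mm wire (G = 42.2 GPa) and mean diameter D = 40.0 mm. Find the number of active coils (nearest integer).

N_a = Gd⁴/(8D³k) = (42.2×10³ × 4.5⁴)/(8 × 40.0³ × 4.8)
    = 1.73046e+07 / 2.4576e+06 = 7.041 → 7 coils

7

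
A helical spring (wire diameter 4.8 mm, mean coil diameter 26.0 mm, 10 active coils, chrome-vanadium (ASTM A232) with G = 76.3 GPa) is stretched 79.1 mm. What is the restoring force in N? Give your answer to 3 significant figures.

k = Gd⁴/(8D³N_a) = (76.3×10³)(4.8⁴)/(8·26.0³·10) = 28.806 N/mm
F = k·δ = 28.806 × 79.1 = 2278.5 N

2280 N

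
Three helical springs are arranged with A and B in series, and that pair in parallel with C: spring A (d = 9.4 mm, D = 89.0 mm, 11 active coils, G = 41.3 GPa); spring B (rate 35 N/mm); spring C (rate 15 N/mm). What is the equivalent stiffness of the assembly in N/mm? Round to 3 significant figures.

19.5 N/mm

k_A = Gd⁴/(8D³N_a) = (41.3×10³)(9.4⁴)/(8·89.0³·11) = 5.1977 N/mm
Springs A,B series: k_AB = 1/(1/5.1977+1/35) = 4.5256 N/mm; parallel with C: k_eq = 4.5256+15 = 19.526 N/mm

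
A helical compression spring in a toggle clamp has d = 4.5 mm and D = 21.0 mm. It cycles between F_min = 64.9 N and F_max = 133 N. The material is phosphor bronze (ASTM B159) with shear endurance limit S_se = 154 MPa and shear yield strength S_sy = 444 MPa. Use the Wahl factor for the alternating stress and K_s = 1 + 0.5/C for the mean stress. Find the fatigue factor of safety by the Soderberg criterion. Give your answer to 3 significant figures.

3.14

C = D/d = 21.0/4.5 = 4.6667; K_W = (4C−1)/(4C−4)+0.615/C = 1.3363; K_s = 1+0.5/C = 1.1071
F_a = (F_max−F_min)/2 = 34.05 N; F_m = (F_max+F_min)/2 = 98.95 N
τ_a = K_W·8F_aD/(πd³) = 1.3363 × 19.982 = 26.703 MPa
τ_m = K_s·8F_mD/(πd³) = 1.1071 × 58.068 = 64.29 MPa
Soderberg: 1/n_f = τ_a/S_se + τ_m/S_sy = 26.703/154 + 64.29/444 = 0.17339 + 0.14480 = 0.31819
n_f = 1/0.31819 = 3.143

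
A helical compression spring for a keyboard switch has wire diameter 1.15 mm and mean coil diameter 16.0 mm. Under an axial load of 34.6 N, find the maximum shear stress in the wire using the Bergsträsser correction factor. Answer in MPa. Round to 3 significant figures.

1010 MPa

Spring index C = D/d = 16.0/1.15 = 13.9130
K_B = (4C+2)/(4C−3) = 57.652/52.652 = 1.0950
τ₀ = 8FD/(πd³) = 8·34.6·16.0/(π·1.15³) = 4428.8/4.778 = 926.92 MPa
τ_max = K·τ₀ = 1.0950 × 926.92 = 1014.9 MPa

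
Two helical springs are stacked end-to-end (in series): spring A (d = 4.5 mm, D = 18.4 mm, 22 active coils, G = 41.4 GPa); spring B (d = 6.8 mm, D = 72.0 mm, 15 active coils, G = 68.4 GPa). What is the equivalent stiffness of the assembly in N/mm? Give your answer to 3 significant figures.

k_A = Gd⁴/(8D³N_a) = (41.4×10³)(4.5⁴)/(8·18.4³·22) = 15.484 N/mm
k_B = Gd⁴/(8D³N_a) = (68.4×10³)(6.8⁴)/(8·72.0³·15) = 3.2652 N/mm
Series: 1/k_eq = 1/15.484 + 1/3.2652 = 0.37084; k_eq = 2.6966 N/mm

2.70 N/mm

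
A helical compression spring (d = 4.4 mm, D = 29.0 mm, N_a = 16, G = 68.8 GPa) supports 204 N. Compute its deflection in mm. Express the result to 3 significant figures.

k = Gd⁴/(8D³N_a) = (68.8×10³)(4.4⁴)/(8·29.0³·16) = 8.2603 N/mm
δ = F/k = 204 / 8.2603 = 24.696 mm

24.7 mm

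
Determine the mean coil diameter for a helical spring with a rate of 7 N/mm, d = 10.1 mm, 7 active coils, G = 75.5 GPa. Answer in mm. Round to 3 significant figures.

D = (Gd⁴/(8N_a·k))^(1/3) = (75.5×10³·10.1⁴/(8·7·7))^(1/3)
  = (2.00422e+06)^(1/3) = 126.0808 mm

126 mm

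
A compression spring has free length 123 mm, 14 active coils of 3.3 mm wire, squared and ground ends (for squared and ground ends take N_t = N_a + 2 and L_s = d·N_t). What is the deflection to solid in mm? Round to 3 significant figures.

70.2 mm

N_t = 16; L_s = 3.3·16 = 52.8 mm
δ_solid = L₀ − L_s = 123 − 52.8 = 70.2 mm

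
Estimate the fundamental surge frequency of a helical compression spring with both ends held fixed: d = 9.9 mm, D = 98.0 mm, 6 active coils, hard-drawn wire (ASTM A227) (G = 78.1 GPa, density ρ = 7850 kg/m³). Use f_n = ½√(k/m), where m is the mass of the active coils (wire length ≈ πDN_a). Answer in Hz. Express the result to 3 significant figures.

k = Gd⁴/(8D³N_a) = (78.1×10³)(9.9⁴)/(8·98.0³·6) = 16.606 N/mm = 16606 N/m
Wire length L = πDN_a = π·98.0·6 = 1847.3 mm
m = ρ·(πd²/4)·L = 7850 × 76.977×10⁻⁶ m² × 1.8473 m = 1.1162 kg
f_n = ½√(k/m) = 0.5·√(16606/1.1162) = 0.5·√(14877) = 60.986 Hz

61.0 Hz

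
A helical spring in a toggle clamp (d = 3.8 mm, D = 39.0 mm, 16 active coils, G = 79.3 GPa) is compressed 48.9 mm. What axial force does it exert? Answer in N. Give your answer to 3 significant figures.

k = Gd⁴/(8D³N_a) = (79.3×10³)(3.8⁴)/(8·39.0³·16) = 2.1777 N/mm
F = k·δ = 2.1777 × 48.9 = 106.49 N

106 N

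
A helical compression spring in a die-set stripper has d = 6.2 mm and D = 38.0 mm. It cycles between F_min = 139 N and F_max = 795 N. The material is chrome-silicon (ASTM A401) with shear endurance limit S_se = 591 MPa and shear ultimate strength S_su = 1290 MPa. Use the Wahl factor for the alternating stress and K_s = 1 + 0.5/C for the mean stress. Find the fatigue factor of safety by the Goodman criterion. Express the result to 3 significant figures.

C = D/d = 38.0/6.2 = 6.1290; K_W = (4C−1)/(4C−4)+0.615/C = 1.2466; K_s = 1+0.5/C = 1.0816
F_a = (F_max−F_min)/2 = 328 N; F_m = (F_max+F_min)/2 = 467 N
τ_a = K_W·8F_aD/(πd³) = 1.2466 × 133.17 = 166.01 MPa
τ_m = K_s·8F_mD/(πd³) = 1.0816 × 189.61 = 205.08 MPa
Goodman: 1/n_f = τ_a/S_se + τ_m/S_su = 166.01/591 + 205.08/1290 = 0.28090 + 0.15898 = 0.43988
n_f = 1/0.43988 = 2.273

2.27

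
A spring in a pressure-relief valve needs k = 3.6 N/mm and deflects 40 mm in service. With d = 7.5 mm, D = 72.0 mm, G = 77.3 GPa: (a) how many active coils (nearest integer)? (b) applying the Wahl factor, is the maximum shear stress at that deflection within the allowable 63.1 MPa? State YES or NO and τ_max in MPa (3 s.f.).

(a) 23 coils; (b) NO, τ_max = 71.3 MPa

N_a = Gd⁴/(8D³k) = (77.3×10³)(7.5⁴)/(8·72.0³·3.6) = 22.75 → N_a = 23
Actual rate k = Gd⁴/(8D³·23) = 3.5613 N/mm
Working load F = kδ = 3.5613·40 = 142.45 N
C = 72.0/7.5 = 9.6000; K_W = (4C−1)/(4C−4)+0.615/C = 1.1513
τ_max = K_W·8FD/(πd³) = 1.1513·61.91 = 71.275 MPa
τ_max > 63.1 MPa → exceeds allowable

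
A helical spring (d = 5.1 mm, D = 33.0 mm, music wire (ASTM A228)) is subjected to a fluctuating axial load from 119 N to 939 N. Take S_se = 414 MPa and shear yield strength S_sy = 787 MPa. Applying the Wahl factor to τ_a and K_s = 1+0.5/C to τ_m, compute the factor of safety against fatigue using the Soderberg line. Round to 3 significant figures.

0.812

C = D/d = 33.0/5.1 = 6.4706; K_W = (4C−1)/(4C−4)+0.615/C = 1.2321; K_s = 1+0.5/C = 1.0773
F_a = (F_max−F_min)/2 = 410 N; F_m = (F_max+F_min)/2 = 529 N
τ_a = K_W·8F_aD/(πd³) = 1.2321 × 259.73 = 320.03 MPa
τ_m = K_s·8F_mD/(πd³) = 1.0773 × 335.12 = 361.01 MPa
Soderberg: 1/n_f = τ_a/S_se + τ_m/S_sy = 320.03/414 + 361.01/787 = 0.77301 + 0.45872 = 1.2317
n_f = 1/1.2317 = 0.8119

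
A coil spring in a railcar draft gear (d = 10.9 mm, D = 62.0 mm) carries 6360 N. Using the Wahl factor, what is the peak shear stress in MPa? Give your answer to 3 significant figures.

Spring index C = D/d = 62.0/10.9 = 5.6881
K_W = (4C−1)/(4C−4) + 0.615/C = 21.752/18.752 + 0.1081 = 1.2681
τ₀ = 8FD/(πd³) = 8·6360·62.0/(π·10.9³) = 3.15456e+06/4068.5 = 775.37 MPa
τ_max = K·τ₀ = 1.2681 × 775.37 = 983.25 MPa

983 MPa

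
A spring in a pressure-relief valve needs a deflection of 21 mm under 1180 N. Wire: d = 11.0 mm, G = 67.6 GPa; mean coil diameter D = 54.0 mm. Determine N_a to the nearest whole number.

14

Required rate k = F/δ = 1180/21 = 56.19 N/mm
N_a = Gd⁴/(8D³k) = (67.6×10³ × 11.0⁴)/(8 × 54.0³ × 56.19)
    = 9.89732e+08 / 7.07838e+07 = 13.98 → 14 coils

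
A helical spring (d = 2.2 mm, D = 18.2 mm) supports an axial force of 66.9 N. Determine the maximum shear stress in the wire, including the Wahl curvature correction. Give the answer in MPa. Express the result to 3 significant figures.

Spring index C = D/d = 18.2/2.2 = 8.2727
K_W = (4C−1)/(4C−4) + 0.615/C = 32.091/29.091 + 0.0743 = 1.1775
τ₀ = 8FD/(πd³) = 8·66.9·18.2/(π·2.2³) = 9740.64/33.452 = 291.19 MPa
τ_max = K·τ₀ = 1.1775 × 291.19 = 342.86 MPa

343 MPa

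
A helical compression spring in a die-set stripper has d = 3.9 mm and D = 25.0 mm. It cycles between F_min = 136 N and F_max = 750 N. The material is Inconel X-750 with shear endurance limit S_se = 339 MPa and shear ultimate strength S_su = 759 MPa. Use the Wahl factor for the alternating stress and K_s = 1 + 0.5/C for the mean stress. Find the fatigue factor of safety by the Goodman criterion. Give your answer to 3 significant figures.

0.533

C = D/d = 25.0/3.9 = 6.4103; K_W = (4C−1)/(4C−4)+0.615/C = 1.2346; K_s = 1+0.5/C = 1.0780
F_a = (F_max−F_min)/2 = 307 N; F_m = (F_max+F_min)/2 = 443 N
τ_a = K_W·8F_aD/(πd³) = 1.2346 × 329.48 = 406.76 MPa
τ_m = K_s·8F_mD/(πd³) = 1.0780 × 475.43 = 512.52 MPa
Goodman: 1/n_f = τ_a/S_se + τ_m/S_su = 406.76/339 + 512.52/759 = 1.19988 + 0.67525 = 1.8751
n_f = 1/1.8751 = 0.5333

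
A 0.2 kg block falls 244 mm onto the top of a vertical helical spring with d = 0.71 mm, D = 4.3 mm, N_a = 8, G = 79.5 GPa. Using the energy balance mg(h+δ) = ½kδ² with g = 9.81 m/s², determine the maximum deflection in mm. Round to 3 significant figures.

16.0 mm

k = Gd⁴/(8D³N_a) = (79.5×10³)(0.71⁴)/(8·4.3³·8) = 3.9702 N/mm
W = mg = 0.2 × 9.81 = 1.962 N
½kδ² − Wδ − Wh = 0 → δ = (W + √(W² + 2kWh))/k
δ = (1.962 + √(3.8494 + 3801.32))/3.9702 = (1.962 + 61.686)/3.9702 = 16.031 mm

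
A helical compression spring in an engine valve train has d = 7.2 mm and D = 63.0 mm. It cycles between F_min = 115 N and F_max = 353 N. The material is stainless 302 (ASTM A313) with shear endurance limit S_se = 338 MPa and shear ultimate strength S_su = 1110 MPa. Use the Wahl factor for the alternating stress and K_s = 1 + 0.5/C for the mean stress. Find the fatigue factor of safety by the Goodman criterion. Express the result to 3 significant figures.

3.67

C = D/d = 63.0/7.2 = 8.7500; K_W = (4C−1)/(4C−4)+0.615/C = 1.1671; K_s = 1+0.5/C = 1.0571
F_a = (F_max−F_min)/2 = 119 N; F_m = (F_max+F_min)/2 = 234 N
τ_a = K_W·8F_aD/(πd³) = 1.1671 × 51.148 = 59.693 MPa
τ_m = K_s·8F_mD/(πd³) = 1.0571 × 100.58 = 106.32 MPa
Goodman: 1/n_f = τ_a/S_se + τ_m/S_su = 59.693/338 + 106.32/1110 = 0.17661 + 0.09579 = 0.27239
n_f = 1/0.27239 = 3.671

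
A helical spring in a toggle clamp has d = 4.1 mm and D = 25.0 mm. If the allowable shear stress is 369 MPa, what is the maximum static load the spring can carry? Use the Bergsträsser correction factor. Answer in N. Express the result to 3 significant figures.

324 N

C = D/d = 25.0/4.1 = 6.0976
K_B = (4C+2)/(4C−3) = 26.390/21.390 = 1.2338
τ_max = K·8FD/(πd³) → F_max = τ_allow·πd³/(8DK)
F_max = 369·π·4.1³/(8·25.0·1.2338) = 79897/246.75 = 323.8 N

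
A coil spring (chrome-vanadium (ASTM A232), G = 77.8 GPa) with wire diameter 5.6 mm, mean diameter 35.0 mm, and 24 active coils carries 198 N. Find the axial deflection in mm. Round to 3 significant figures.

k = Gd⁴/(8D³N_a) = (77.8×10³)(5.6⁴)/(8·35.0³·24) = 9.2945 N/mm
δ = F/k = 198 / 9.2945 = 21.303 mm

21.3 mm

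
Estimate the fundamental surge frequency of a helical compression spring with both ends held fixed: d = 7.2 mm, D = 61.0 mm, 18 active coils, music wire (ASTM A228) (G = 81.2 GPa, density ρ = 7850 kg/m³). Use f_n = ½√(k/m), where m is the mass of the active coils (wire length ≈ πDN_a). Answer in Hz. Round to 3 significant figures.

38.9 Hz

k = Gd⁴/(8D³N_a) = (81.2×10³)(7.2⁴)/(8·61.0³·18) = 6.6763 N/mm = 6676.3 N/m
Wire length L = πDN_a = π·61.0·18 = 3449.5 mm
m = ρ·(πd²/4)·L = 7850 × 40.715×10⁻⁶ m² × 3.4495 m = 1.1025 kg
f_n = ½√(k/m) = 0.5·√(6676.3/1.1025) = 0.5·√(6055.6) = 38.909 Hz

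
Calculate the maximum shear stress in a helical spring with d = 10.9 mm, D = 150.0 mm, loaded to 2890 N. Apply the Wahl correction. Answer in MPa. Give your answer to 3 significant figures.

941 MPa

Spring index C = D/d = 150.0/10.9 = 13.7615
K_W = (4C−1)/(4C−4) + 0.615/C = 54.046/51.046 + 0.0447 = 1.1035
τ₀ = 8FD/(πd³) = 8·2890·150.0/(π·10.9³) = 3.468e+06/4068.5 = 852.41 MPa
τ_max = K·τ₀ = 1.1035 × 852.41 = 940.6 MPa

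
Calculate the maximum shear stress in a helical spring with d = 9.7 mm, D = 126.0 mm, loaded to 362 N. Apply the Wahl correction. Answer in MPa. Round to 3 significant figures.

Spring index C = D/d = 126.0/9.7 = 12.9897
K_W = (4C−1)/(4C−4) + 0.615/C = 50.959/47.959 + 0.0473 = 1.1099
τ₀ = 8FD/(πd³) = 8·362·126.0/(π·9.7³) = 364896/2867.2 = 127.26 MPa
τ_max = K·τ₀ = 1.1099 × 127.26 = 141.25 MPa

141 MPa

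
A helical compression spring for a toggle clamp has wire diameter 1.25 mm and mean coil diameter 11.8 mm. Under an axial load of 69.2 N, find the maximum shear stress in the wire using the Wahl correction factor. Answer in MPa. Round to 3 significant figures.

1230 MPa

Spring index C = D/d = 11.8/1.25 = 9.4400
K_W = (4C−1)/(4C−4) + 0.615/C = 36.760/33.760 + 0.0651 = 1.1540
τ₀ = 8FD/(πd³) = 8·69.2·11.8/(π·1.25³) = 6532.48/6.1359 = 1064.6 MPa
τ_max = K·τ₀ = 1.1540 × 1064.6 = 1228.6 MPa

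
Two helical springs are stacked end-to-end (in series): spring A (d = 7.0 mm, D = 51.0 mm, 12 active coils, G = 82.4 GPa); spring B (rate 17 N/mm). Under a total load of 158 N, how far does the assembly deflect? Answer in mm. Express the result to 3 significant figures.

k_A = Gd⁴/(8D³N_a) = (82.4×10³)(7.0⁴)/(8·51.0³·12) = 15.536 N/mm
Series: 1/k_eq = 1/15.536 + 1/17 = 0.12319; k_eq = 8.1175 N/mm
δ = F/k_eq = 158/8.1175 = 19.464 mm

19.5 mm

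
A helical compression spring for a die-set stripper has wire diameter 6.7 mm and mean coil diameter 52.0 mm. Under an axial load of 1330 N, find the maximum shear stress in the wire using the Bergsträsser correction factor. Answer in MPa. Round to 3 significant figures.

Spring index C = D/d = 52.0/6.7 = 7.7612
K_B = (4C+2)/(4C−3) = 33.045/28.045 = 1.1783
τ₀ = 8FD/(πd³) = 8·1330·52.0/(π·6.7³) = 553280/944.87 = 585.56 MPa
τ_max = K·τ₀ = 1.1783 × 585.56 = 689.96 MPa

690 MPa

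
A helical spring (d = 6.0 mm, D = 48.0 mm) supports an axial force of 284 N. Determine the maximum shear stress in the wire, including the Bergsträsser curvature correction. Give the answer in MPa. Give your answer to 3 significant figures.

Spring index C = D/d = 48.0/6.0 = 8.0000
K_B = (4C+2)/(4C−3) = 34.000/29.000 = 1.1724
τ₀ = 8FD/(πd³) = 8·284·48.0/(π·6.0³) = 109056/678.58 = 160.71 MPa
τ_max = K·τ₀ = 1.1724 × 160.71 = 188.42 MPa

188 MPa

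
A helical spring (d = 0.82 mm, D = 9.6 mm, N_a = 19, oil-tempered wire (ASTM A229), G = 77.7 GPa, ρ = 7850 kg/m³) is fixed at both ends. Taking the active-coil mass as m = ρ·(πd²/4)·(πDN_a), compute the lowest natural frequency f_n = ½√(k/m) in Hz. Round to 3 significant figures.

k = Gd⁴/(8D³N_a) = (77.7×10³)(0.82⁴)/(8·9.6³·19) = 0.26123 N/mm = 261.23 N/m
Wire length L = πDN_a = π·9.6·19 = 573.03 mm
m = ρ·(πd²/4)·L = 7850 × 0.5281×10⁻⁶ m² × 0.57303 m = 0.0023755 kg
f_n = ½√(k/m) = 0.5·√(261.23/0.0023755) = 0.5·√(1.0997e+05) = 165.81 Hz

166 Hz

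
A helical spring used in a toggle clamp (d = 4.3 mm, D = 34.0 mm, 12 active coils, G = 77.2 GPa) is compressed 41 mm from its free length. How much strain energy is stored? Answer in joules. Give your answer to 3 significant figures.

5.88 J

k = Gd⁴/(8D³N_a) = (77.2×10³)(4.3⁴)/(8·34.0³·12) = 6.9949 N/mm
U = ½kδ² = 0.5 × 6.9949 × 41² = 5879.2 N·mm = 5.8792 J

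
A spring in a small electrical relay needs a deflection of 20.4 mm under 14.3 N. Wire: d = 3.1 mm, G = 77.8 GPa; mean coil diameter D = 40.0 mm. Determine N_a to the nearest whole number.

20

Required rate k = F/δ = 14.3/20.4 = 0.70098 N/mm
N_a = Gd⁴/(8D³k) = (77.8×10³ × 3.1⁴)/(8 × 40.0³ × 0.70098)
    = 7.18499e+06 / 358902 = 20.02 → 20 coils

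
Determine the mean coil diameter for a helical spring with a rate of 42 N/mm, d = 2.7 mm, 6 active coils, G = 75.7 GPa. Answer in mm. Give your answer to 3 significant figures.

12.6 mm

D = (Gd⁴/(8N_a·k))^(1/3) = (75.7×10³·2.7⁴/(8·6·42))^(1/3)
  = (1995.54)^(1/3) = 12.5898 mm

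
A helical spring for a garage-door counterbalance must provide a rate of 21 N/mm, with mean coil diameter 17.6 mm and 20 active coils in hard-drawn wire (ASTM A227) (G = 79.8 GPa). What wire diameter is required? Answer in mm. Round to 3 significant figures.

d = (8D³N_a·k / G)^(1/4) = (8·17.6³·20·21 / (79.8×10³))^0.25
  = (229.55)^0.25 = 3.8924 mm

3.89 mm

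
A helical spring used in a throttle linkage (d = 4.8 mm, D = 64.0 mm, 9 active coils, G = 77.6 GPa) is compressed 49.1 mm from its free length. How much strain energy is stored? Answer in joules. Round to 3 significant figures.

2.63 J

k = Gd⁴/(8D³N_a) = (77.6×10³)(4.8⁴)/(8·64.0³·9) = 2.1825 N/mm
U = ½kδ² = 0.5 × 2.1825 × 49.1² = 2630.8 N·mm = 2.6308 J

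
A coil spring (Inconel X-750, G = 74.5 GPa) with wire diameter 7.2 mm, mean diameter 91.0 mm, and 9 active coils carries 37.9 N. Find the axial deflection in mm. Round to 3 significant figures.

10.3 mm

k = Gd⁴/(8D³N_a) = (74.5×10³)(7.2⁴)/(8·91.0³·9) = 3.69 N/mm
δ = F/k = 37.9 / 3.69 = 10.271 mm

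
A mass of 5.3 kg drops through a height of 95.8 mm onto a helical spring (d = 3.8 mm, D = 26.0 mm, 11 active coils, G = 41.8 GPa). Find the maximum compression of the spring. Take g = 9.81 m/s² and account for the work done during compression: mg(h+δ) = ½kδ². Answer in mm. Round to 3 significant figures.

52.3 mm

k = Gd⁴/(8D³N_a) = (41.8×10³)(3.8⁴)/(8·26.0³·11) = 5.6352 N/mm
W = mg = 5.3 × 9.81 = 51.993 N
½kδ² − Wδ − Wh = 0 → δ = (W + √(W² + 2kWh))/k
δ = (51.993 + √(2703.3 + 56136.9))/5.6352 = (51.993 + 242.57)/5.6352 = 52.272 mm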